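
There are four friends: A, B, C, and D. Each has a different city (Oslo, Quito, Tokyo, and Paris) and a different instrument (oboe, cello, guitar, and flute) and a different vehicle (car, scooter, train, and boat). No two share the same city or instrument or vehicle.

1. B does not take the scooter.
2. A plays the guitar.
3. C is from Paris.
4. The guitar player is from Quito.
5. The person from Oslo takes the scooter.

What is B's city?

Tokyo

With clues 1–3, Paris is impossible for B's city.
With clues 1–4, Quito is impossible for B's city.
With clues 1–5, Oslo is impossible for B's city.
That leaves Tokyo.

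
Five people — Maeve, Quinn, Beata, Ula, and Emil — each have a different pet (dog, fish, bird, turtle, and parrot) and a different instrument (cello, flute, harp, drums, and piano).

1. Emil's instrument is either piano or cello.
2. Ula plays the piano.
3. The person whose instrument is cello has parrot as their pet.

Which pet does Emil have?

parrot

With clues 1–3, bird, dog, fish, and turtle are impossible for Emil's pet.
That leaves parrot.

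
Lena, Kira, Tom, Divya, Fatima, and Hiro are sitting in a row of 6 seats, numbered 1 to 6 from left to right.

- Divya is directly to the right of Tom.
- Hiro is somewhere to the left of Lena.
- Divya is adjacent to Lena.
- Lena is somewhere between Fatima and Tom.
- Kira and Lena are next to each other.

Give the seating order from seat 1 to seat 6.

From clue 1: Tom is in {1,2,3,4,5}.
From clues 1–2: Lena is in {2,3,4,5,6}.
From clues 1–3: Lena is in {4,5,6}.
From clues 1–4: Lena is in {4,5}.
From clues 1–5: Hiro → seat 1, Tom → seat 2, Divya → seat 3, Lena → seat 4, Kira → seat 5, Fatima → seat 6.

Hiro, Tom, Divya, Lena, Kira, Fatima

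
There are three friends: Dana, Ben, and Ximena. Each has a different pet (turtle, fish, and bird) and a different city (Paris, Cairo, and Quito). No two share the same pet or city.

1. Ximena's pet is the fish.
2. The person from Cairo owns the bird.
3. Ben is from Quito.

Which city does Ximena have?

Paris

With clues 1–2, Cairo is impossible for Ximena's city.
With clues 1–3, Quito is impossible for Ximena's city.
That leaves Paris.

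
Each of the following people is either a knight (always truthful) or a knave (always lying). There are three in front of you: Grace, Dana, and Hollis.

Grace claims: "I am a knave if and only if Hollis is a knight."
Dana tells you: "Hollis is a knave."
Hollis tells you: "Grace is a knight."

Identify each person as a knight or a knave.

Consider Grace. Suppose Grace is a knight.
Then no assignment of the remaining roles makes every statement match its speaker's type — contradiction.
So Grace is a knave.
With that fixed, Hollis's statement is false, so Hollis is a knave.
With that fixed, Dana's statement is true, so Dana is a knight.

Grace: knave, Dana: knight, Hollis: knave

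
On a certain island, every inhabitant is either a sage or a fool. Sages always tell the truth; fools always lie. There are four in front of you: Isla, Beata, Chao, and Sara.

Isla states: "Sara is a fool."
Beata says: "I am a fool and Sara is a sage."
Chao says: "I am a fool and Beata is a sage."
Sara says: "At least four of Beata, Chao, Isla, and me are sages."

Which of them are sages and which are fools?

Isla: sage, Beata: fool, Chao: fool, Sara: fool

Consider Isla. Suppose Isla is a fool.
Then no assignment of the remaining roles makes every statement match its speaker's type — contradiction.
So Isla is a sage.
Consider Beata. Suppose Beata is a sage.
Then Beata's own statement would have to be true, but it can't be — contradiction.
So Beata is a fool.
With that fixed, Chao's statement is false, so Chao is a fool.
With that fixed, Sara's statement is false, so Sara is a fool.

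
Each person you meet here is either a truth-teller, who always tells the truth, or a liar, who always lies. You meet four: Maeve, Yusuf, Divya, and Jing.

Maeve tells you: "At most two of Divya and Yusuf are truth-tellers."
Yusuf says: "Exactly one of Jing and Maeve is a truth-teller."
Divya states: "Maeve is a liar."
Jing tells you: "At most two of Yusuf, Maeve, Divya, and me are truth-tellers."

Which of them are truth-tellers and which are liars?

Regardless of anyone's role, Maeve's statement is true, so Maeve is a truth-teller.
With that fixed, Divya's statement is false, so Divya is a liar.
Consider Yusuf. Suppose Yusuf is a truth-teller.
Then whichever role Jing has, Jing's statement has the wrong truth value — contradiction.
So Yusuf is a liar.
With that fixed, Jing's statement is true, so Jing is a truth-teller.

Maeve: truth-teller, Yusuf: liar, Divya: liar, Jing: truth-teller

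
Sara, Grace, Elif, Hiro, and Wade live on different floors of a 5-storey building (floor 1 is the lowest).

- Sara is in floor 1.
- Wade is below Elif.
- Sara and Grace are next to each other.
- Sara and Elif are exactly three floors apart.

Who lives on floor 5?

With clue 1, Sara is ruled out for floor 5.
With clues 1–2, Wade is ruled out for floor 5.
With clues 1–3, Grace is ruled out for floor 5.
With clues 1–4, Elif is ruled out for floor 5.
So floor 5 is Hiro.

Hiro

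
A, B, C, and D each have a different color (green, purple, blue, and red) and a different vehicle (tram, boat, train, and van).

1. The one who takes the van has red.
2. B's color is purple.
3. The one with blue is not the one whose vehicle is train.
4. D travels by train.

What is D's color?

green

With clues 1–2, purple is impossible for D's color.
With clues 1–4, blue and red are impossible for D's color.
That leaves green.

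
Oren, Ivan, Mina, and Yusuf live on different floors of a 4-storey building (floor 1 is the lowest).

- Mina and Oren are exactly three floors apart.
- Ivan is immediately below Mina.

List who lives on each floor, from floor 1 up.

From clue 1: Oren is in {1,4}.
From clues 1–2: Oren → floor 1, Yusuf → floor 2, Ivan → floor 3, Mina → floor 4.

Oren, Yusuf, Ivan, Mina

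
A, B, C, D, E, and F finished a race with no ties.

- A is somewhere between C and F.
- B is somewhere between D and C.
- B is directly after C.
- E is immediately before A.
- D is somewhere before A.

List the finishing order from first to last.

From clue 1: A is in {2,3,4,5}.
From clues 1–4: B is in {2,5}.
From clues 1–5: C → place 1, B → place 2, D → place 3, E → place 4, A → place 5, F → place 6.

C, B, D, E, A, F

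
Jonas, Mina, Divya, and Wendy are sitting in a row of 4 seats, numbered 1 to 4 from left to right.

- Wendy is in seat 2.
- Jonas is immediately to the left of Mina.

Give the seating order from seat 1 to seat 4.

From clue 1: Wendy → seat 2.
From clues 1–2: Divya → seat 1, Jonas → seat 3, Mina → seat 4.

Divya, Wendy, Jonas, Mina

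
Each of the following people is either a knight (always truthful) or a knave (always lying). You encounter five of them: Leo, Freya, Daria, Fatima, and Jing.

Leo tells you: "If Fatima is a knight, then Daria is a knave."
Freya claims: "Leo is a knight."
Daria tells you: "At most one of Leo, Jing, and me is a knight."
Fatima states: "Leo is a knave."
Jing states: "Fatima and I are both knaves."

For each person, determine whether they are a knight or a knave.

Consider Leo. Suppose Leo is a knight.
Then no assignment of the remaining roles makes every statement match its speaker's type — contradiction.
So Leo is a knave.
With that fixed, Freya's statement is false, so Freya is a knave.
With that fixed, Fatima's statement is true, so Fatima is a knight.
With that fixed, Jing's statement is false, so Jing is a knave.
With that fixed, Daria's statement is true, so Daria is a knight.

Leo: knave, Freya: knave, Daria: knight, Fatima: knight, Jing: knave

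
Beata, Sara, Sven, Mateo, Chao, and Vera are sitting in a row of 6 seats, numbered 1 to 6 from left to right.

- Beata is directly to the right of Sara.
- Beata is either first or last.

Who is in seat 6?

With clue 1, Sara is ruled out for seat 6.
With clues 1–2, Chao, Mateo, Sven, and Vera are ruled out for seat 6.
So seat 6 is Beata.

Beata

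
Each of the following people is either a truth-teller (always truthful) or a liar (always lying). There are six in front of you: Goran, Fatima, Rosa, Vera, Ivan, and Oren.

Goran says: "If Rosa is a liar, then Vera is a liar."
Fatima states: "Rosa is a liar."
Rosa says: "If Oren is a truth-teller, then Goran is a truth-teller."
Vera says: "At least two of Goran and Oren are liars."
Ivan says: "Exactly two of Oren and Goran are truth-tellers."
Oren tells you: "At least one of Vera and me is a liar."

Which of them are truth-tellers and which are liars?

Consider Goran. Suppose Goran is a liar.
Then no assignment of the remaining roles makes every statement match its speaker's type — contradiction.
So Goran is a truth-teller.
With that fixed, Rosa's statement is true, so Rosa is a truth-teller.
With that fixed, Vera's statement is false, so Vera is a liar.
With that fixed, Oren's statement is true, so Oren is a truth-teller.
With that fixed, Fatima's statement is false, so Fatima is a liar.
With that fixed, Ivan's statement is true, so Ivan is a truth-teller.

Goran: truth-teller, Fatima: liar, Rosa: truth-teller, Vera: liar, Ivan: truth-teller, Oren: truth-teller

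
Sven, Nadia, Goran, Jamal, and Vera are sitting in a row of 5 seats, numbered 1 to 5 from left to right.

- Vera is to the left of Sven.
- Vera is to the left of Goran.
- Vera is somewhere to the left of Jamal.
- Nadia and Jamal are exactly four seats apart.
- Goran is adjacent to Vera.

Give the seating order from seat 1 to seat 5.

Nadia, Vera, Goran, Sven, Jamal

From clue 1: Sven is in {2,3,4,5}.
From clues 1–2: Vera is in {1,2,3}.
From clues 1–3: Vera is in {1,2}.
From clues 1–4: Nadia → seat 1, Vera → seat 2, Jamal → seat 5.
From clues 1–5: Goran → seat 3, Sven → seat 4.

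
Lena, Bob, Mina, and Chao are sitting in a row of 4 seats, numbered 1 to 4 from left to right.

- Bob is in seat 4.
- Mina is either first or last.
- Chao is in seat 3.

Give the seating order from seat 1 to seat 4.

Mina, Lena, Chao, Bob

From clue 1: Bob → seat 4.
From clues 1–2: Mina → seat 1.
From clues 1–3: Lena → seat 2, Chao → seat 3.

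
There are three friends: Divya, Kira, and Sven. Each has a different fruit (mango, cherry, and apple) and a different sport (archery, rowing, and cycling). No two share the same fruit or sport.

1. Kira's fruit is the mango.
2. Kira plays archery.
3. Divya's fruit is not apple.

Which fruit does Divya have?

cherry

Clue 1 rules out mango for Divya's fruit.
With clues 1–3, apple is impossible for Divya's fruit.
That leaves cherry.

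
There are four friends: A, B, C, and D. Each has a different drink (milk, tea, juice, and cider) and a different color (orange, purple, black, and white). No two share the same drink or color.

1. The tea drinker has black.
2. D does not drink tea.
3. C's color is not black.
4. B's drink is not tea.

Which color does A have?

With clues 1–4, orange, purple, and white are impossible for A's color.
That leaves black.

black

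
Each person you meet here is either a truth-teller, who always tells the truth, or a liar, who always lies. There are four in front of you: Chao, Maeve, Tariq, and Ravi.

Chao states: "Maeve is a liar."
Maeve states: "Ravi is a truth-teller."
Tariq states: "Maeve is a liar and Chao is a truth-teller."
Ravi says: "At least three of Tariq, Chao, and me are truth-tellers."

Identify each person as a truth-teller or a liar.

Consider Chao. Suppose Chao is a liar.
Then no assignment of the remaining roles makes every statement match its speaker's type — contradiction.
So Chao is a truth-teller.
Consider Maeve. Suppose Maeve is a truth-teller.
Then Chao's statement comes out false, contradicting Chao being a truth-teller.
So Maeve is a liar.
With that fixed, Tariq's statement is true, so Tariq is a truth-teller.
Consider Ravi. Suppose Ravi is a truth-teller.
Then Maeve's statement comes out true, contradicting Maeve being a liar.
So Ravi is a liar.

Chao: truth-teller, Maeve: liar, Tariq: truth-teller, Ravi: liar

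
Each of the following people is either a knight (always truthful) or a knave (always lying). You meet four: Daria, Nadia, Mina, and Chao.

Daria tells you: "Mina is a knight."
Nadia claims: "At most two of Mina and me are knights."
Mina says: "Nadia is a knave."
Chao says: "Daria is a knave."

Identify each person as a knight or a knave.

Daria: knave, Nadia: knight, Mina: knave, Chao: knight

Regardless of anyone's role, Nadia's statement is true, so Nadia is a knight.
With that fixed, Mina's statement is false, so Mina is a knave.
With that fixed, Daria's statement is false, so Daria is a knave.
With that fixed, Chao's statement is true, so Chao is a knight.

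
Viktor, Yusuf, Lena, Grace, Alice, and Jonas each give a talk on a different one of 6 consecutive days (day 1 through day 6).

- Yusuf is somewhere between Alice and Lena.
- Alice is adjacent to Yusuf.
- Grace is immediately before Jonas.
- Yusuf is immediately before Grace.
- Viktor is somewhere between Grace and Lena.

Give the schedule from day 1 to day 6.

From clue 1: Yusuf is in {2,3,4,5}.
From clues 1–4: Yusuf is in {2,3}.
From clues 1–5: Alice → day 1, Yusuf → day 2, Grace → day 3, Jonas → day 4, Viktor → day 5, Lena → day 6.

Alice, Yusuf, Grace, Jonas, Viktor, Lena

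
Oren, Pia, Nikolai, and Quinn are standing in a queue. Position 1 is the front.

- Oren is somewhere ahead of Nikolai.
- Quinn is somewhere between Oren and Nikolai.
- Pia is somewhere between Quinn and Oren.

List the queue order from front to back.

Oren, Pia, Quinn, Nikolai

From clue 1: Oren is in {1,2,3}.
From clues 1–2: Oren is in {1,2}.
From clues 1–3: Oren → position 1, Pia → position 2, Quinn → position 3, Nikolai → position 4.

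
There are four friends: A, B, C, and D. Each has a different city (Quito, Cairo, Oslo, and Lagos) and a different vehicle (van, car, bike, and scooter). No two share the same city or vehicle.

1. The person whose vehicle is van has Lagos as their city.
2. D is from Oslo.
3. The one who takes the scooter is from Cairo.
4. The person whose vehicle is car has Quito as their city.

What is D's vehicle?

bike

With clues 1–2, van is impossible for D's vehicle.
With clues 1–3, scooter is impossible for D's vehicle.
With clues 1–4, car is impossible for D's vehicle.
That leaves bike.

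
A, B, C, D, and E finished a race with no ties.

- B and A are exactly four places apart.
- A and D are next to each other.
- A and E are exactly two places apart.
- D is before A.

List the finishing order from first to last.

B, C, E, D, A

From clue 1: A is in {1,5}.
From clues 1–3: E → place 3.
From clues 1–4: B → place 1, C → place 2, D → place 4, A → place 5.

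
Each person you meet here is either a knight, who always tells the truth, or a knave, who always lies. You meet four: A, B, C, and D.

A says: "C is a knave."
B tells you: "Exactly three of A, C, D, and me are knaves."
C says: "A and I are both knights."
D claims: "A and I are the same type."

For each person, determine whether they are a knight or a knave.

Consider A. Suppose A is a knave.
Then whichever role D has, D's statement has the wrong truth value — contradiction.
So A is a knight.
Consider B. Suppose B is a knight.
Then B's own statement would have to be true, but it can't be — contradiction.
So B is a knave.
Consider C. Suppose C is a knight.
Then A's statement comes out false, contradicting A being a knight.
So C is a knave.
Consider D. Suppose D is a knave.
Then B's statement comes out true, contradicting B being a knave.
So D is a knight.

A: knight, B: knave, C: knave, D: knight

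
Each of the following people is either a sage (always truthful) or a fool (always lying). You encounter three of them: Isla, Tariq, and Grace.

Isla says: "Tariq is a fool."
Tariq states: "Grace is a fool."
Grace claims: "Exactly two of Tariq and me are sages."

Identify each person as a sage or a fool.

Consider Isla. Suppose Isla is a sage.
Then no assignment of the remaining roles makes every statement match its speaker's type — contradiction.
So Isla is a fool.
Consider Tariq. Suppose Tariq is a fool.
Then Isla's statement comes out true, contradicting Isla being a fool.
So Tariq is a sage.
Consider Grace. Suppose Grace is a sage.
Then Tariq's statement comes out false, contradicting Tariq being a sage.
So Grace is a fool.

Isla: fool, Tariq: sage, Grace: fool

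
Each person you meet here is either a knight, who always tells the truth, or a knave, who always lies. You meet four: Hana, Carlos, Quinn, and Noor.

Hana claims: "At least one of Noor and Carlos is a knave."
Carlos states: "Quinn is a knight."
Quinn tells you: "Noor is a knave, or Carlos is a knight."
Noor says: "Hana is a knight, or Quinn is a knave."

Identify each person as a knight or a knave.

Hana: knight, Carlos: knave, Quinn: knave, Noor: knight

Consider Hana. Suppose Hana is a knave.
Then no assignment of the remaining roles makes every statement match its speaker's type — contradiction.
So Hana is a knight.
With that fixed, Noor's statement is true, so Noor is a knight.
Consider Carlos. Suppose Carlos is a knight.
Then Hana's statement comes out false, contradicting Hana being a knight.
So Carlos is a knave.
With that fixed, Quinn's statement is false, so Quinn is a knave.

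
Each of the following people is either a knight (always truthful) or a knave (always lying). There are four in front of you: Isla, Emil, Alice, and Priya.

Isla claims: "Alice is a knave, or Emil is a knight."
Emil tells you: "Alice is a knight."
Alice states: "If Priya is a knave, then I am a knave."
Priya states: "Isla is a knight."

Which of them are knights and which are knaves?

Consider Isla. Suppose Isla is a knave.
Then no assignment of the remaining roles makes every statement match its speaker's type — contradiction.
So Isla is a knight.
With that fixed, Priya's statement is true, so Priya is a knight.
With that fixed, Alice's statement is true, so Alice is a knight.
With that fixed, Emil's statement is true, so Emil is a knight.

Isla: knight, Emil: knight, Alice: knight, Priya: knight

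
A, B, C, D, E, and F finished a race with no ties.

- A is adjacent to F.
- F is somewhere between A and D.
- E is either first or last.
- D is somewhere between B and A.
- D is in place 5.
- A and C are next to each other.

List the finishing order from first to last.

E, C, A, F, D, B

From clues 1–2: F is in {2,3,4,5}.
From clues 1–3: E is in {1,6}.
From clues 1–5: E → place 1, D → place 5, B → place 6.
From clues 1–6: C → place 2, A → place 3, F → place 4.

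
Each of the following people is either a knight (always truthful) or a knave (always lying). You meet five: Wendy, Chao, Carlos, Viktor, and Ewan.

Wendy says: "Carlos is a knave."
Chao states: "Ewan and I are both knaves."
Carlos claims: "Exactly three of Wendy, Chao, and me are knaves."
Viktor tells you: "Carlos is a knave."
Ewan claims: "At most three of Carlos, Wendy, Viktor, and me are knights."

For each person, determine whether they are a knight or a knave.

Consider Wendy. Suppose Wendy is a knave.
Then no assignment of the remaining roles makes every statement match its speaker's type — contradiction.
So Wendy is a knight.
With that fixed, Carlos's statement is false, so Carlos is a knave.
With that fixed, Viktor's statement is true, so Viktor is a knight.
With that fixed, Ewan's statement is true, so Ewan is a knight.
With that fixed, Chao's statement is false, so Chao is a knave.

Wendy: knight, Chao: knave, Carlos: knave, Viktor: knight, Ewan: knight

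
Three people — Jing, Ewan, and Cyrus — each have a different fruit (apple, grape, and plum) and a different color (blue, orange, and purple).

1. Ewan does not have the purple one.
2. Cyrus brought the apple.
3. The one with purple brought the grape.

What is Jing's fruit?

grape

With clues 1–2, apple is impossible for Jing's fruit.
With clues 1–3, plum is impossible for Jing's fruit.
That leaves grape.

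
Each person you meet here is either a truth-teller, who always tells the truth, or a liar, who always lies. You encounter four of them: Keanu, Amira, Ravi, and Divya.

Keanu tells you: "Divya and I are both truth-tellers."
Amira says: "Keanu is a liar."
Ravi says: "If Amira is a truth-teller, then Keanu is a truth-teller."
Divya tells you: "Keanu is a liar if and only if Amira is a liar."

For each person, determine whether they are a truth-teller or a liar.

Keanu: liar, Amira: truth-teller, Ravi: liar, Divya: liar

Consider Keanu. Suppose Keanu is a truth-teller.
Then no assignment of the remaining roles makes every statement match its speaker's type — contradiction.
So Keanu is a liar.
With that fixed, Amira's statement is true, so Amira is a truth-teller.
With that fixed, Ravi's statement is false, so Ravi is a liar.
With that fixed, Divya's statement is false, so Divya is a liar.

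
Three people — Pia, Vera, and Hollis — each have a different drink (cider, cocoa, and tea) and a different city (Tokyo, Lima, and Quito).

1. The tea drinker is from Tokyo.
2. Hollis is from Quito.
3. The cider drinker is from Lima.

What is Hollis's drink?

With clues 1–2, tea is impossible for Hollis's drink.
With clues 1–3, cider is impossible for Hollis's drink.
That leaves cocoa.

cocoa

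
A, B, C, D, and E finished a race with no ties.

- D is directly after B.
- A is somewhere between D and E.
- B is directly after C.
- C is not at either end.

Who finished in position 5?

With clue 1, B is ruled out for place 5.
With clues 1–2, A is ruled out for place 5.
With clues 1–3, C is ruled out for place 5.
With clues 1–4, E is ruled out for place 5.
So place 5 is D.

D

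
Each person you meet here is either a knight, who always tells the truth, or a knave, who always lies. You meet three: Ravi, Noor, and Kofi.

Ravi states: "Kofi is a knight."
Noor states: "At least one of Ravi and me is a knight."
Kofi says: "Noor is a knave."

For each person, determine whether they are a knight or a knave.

Consider Ravi. Suppose Ravi is a knight.
Then no assignment of the remaining roles makes every statement match its speaker's type — contradiction.
So Ravi is a knave.
Consider Noor. Suppose Noor is a knave.
Then no assignment of the remaining roles makes every statement match its speaker's type — contradiction.
So Noor is a knight.
With that fixed, Kofi's statement is false, so Kofi is a knave.

Ravi: knave, Noor: knight, Kofi: knave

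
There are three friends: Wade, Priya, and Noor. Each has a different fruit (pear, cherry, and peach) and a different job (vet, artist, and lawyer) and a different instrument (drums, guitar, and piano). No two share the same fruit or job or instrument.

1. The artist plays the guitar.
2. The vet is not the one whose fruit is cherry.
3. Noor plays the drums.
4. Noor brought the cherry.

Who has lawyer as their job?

With clues 1–4, Priya and Wade are impossible for the one with job lawyer.
That leaves Noor.

Noor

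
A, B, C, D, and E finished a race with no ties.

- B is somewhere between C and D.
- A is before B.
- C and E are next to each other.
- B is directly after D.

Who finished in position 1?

A

With clue 1, B is ruled out for place 1.
With clues 1–4, C, D, and E are ruled out for place 1.
So place 1 is A.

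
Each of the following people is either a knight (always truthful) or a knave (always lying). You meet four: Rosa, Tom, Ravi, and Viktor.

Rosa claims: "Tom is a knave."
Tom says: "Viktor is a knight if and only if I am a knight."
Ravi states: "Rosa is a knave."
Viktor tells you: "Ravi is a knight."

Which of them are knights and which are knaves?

Rosa: knave, Tom: knight, Ravi: knight, Viktor: knight

Consider Rosa. Suppose Rosa is a knight.
Then no assignment of the remaining roles makes every statement match its speaker's type — contradiction.
So Rosa is a knave.
With that fixed, Ravi's statement is true, so Ravi is a knight.
With that fixed, Viktor's statement is true, so Viktor is a knight.
Consider Tom. Suppose Tom is a knave.
Then Rosa's statement comes out true, contradicting Rosa being a knave.
So Tom is a knight.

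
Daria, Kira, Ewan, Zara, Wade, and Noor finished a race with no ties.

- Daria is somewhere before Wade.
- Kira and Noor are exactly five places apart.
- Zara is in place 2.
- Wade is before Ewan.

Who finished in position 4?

Wade

With clues 1–2, Kira and Noor are ruled out for place 4.
With clues 1–3, Zara is ruled out for place 4.
With clues 1–4, Daria and Ewan are ruled out for place 4.
So place 4 is Wade.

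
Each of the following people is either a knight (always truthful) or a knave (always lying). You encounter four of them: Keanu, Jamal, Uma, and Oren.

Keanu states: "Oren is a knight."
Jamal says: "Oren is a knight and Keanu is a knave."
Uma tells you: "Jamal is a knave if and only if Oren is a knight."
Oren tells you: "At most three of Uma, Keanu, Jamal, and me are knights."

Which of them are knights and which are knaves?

Consider Keanu. Suppose Keanu is a knave.
Then no assignment of the remaining roles makes every statement match its speaker's type — contradiction.
So Keanu is a knight.
With that fixed, Jamal's statement is false, so Jamal is a knave.
With that fixed, Oren's statement is true, so Oren is a knight.
With that fixed, Uma's statement is true, so Uma is a knight.

Keanu: knight, Jamal: knave, Uma: knight, Oren: knight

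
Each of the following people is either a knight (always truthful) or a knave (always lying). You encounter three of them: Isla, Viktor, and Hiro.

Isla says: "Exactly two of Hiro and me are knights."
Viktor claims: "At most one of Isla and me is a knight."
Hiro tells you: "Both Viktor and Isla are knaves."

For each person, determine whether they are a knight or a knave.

Isla: knave, Viktor: knight, Hiro: knave

Consider Isla. Suppose Isla is a knight.
Then whichever role Viktor has, Viktor's statement has the wrong truth value — contradiction.
So Isla is a knave.
With that fixed, Viktor's statement is true, so Viktor is a knight.
With that fixed, Hiro's statement is false, so Hiro is a knave.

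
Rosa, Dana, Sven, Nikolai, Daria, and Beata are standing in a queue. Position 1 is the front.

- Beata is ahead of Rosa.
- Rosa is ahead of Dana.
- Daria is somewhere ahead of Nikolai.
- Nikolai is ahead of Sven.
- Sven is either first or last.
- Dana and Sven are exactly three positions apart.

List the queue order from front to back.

Beata, Rosa, Dana, Daria, Nikolai, Sven

From clue 1: Rosa is in {2,3,4,5,6}.
From clues 1–2: Rosa is in {2,3,4,5}.
From clues 1–5: Sven → position 6.
From clues 1–6: Beata → position 1, Rosa → position 2, Dana → position 3, Daria → position 4, Nikolai → position 5.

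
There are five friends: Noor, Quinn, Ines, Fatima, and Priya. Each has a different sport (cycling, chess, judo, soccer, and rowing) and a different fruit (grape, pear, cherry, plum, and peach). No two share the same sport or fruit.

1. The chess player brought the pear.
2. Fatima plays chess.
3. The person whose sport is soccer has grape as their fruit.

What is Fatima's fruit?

With clues 1–2, cherry, grape, peach, and plum are impossible for Fatima's fruit.
That leaves pear.

pear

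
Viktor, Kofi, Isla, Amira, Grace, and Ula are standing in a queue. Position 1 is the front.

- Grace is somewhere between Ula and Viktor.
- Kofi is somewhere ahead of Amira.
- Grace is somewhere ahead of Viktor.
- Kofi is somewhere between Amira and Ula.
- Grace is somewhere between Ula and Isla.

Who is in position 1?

Ula

With clue 1, Grace is ruled out for position 1.
With clues 1–2, Amira is ruled out for position 1.
With clues 1–3, Viktor is ruled out for position 1.
With clues 1–4, Kofi is ruled out for position 1.
With clues 1–5, Isla is ruled out for position 1.
So position 1 is Ula.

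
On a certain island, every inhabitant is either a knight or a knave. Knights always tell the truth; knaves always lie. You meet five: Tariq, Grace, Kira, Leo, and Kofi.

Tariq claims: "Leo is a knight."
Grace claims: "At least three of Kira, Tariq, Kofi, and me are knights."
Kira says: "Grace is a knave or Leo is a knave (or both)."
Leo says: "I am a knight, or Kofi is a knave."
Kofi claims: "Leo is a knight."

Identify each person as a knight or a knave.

Consider Tariq. Suppose Tariq is a knave.
Then no assignment of the remaining roles makes every statement match its speaker's type — contradiction.
So Tariq is a knight.
Consider Grace. Suppose Grace is a knave.
Then no assignment of the remaining roles makes every statement match its speaker's type — contradiction.
So Grace is a knight.
Consider Kira. Suppose Kira is a knight.
Then no assignment of the remaining roles makes every statement match its speaker's type — contradiction.
So Kira is a knave.
Consider Leo. Suppose Leo is a knave.
Then Tariq's statement comes out false, contradicting Tariq being a knight.
So Leo is a knight.
With that fixed, Kofi's statement is true, so Kofi is a knight.

Tariq: knight, Grace: knight, Kira: knave, Leo: knight, Kofi: knight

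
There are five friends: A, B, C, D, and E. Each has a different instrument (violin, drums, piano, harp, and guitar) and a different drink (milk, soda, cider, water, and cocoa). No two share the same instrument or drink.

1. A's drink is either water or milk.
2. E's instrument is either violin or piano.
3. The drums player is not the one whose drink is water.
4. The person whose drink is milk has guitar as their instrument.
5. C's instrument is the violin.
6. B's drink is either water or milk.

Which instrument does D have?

drums

With clues 1–5, piano and violin are impossible for D's instrument.
With clues 1–6, guitar and harp are impossible for D's instrument.
That leaves drums.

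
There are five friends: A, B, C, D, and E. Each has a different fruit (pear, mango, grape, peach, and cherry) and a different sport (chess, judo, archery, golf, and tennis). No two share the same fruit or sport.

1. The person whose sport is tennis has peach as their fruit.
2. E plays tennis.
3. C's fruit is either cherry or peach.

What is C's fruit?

With clues 1–2, peach is impossible for C's fruit.
With clues 1–3, grape, mango, and pear are impossible for C's fruit.
That leaves cherry.

cherry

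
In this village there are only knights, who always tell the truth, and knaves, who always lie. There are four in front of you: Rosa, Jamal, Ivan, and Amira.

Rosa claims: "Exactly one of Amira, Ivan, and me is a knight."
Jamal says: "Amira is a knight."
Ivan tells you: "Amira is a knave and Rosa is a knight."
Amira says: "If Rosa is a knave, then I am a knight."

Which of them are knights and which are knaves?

Consider Rosa. Suppose Rosa is a knight.
Then no assignment of the remaining roles makes every statement match its speaker's type — contradiction.
So Rosa is a knave.
With that fixed, Ivan's statement is false, so Ivan is a knave.
Consider Jamal. Suppose Jamal is a knight.
Then no assignment of the remaining roles makes every statement match its speaker's type — contradiction.
So Jamal is a knave.
Consider Amira. Suppose Amira is a knight.
Then Rosa's statement comes out true, contradicting Rosa being a knave.
So Amira is a knave.

Rosa: knave, Jamal: knave, Ivan: knave, Amira: knave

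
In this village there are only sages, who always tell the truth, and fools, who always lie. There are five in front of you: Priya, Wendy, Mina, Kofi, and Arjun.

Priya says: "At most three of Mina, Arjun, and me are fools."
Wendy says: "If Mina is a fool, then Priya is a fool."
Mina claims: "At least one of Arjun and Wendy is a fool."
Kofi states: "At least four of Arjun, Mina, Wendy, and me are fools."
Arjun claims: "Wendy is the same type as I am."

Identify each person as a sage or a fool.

Priya: sage, Wendy: sage, Mina: sage, Kofi: fool, Arjun: fool

Regardless of anyone's role, Priya's statement is true, so Priya is a sage.
Consider Wendy. Suppose Wendy is a fool.
Then whichever role Arjun has, Arjun's statement has the wrong truth value — contradiction.
So Wendy is a sage.
With that fixed, Kofi's statement is false, so Kofi is a fool.
Consider Mina. Suppose Mina is a fool.
Then Wendy's statement comes out false, contradicting Wendy being a sage.
So Mina is a sage.
Consider Arjun. Suppose Arjun is a sage.
Then Mina's statement comes out false, contradicting Mina being a sage.
So Arjun is a fool.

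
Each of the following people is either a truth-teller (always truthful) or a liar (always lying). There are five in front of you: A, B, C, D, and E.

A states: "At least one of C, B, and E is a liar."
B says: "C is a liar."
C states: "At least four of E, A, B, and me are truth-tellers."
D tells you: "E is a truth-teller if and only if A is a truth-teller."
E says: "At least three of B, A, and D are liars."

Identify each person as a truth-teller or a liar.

Consider A. Suppose A is a liar.
Then no assignment of the remaining roles makes every statement match its speaker's type — contradiction.
So A is a truth-teller.
With that fixed, E's statement is false, so E is a liar.
With that fixed, C's statement is false, so C is a liar.
With that fixed, D's statement is false, so D is a liar.
With that fixed, B's statement is true, so B is a truth-teller.

A: truth-teller, B: truth-teller, C: liar, D: liar, E: liar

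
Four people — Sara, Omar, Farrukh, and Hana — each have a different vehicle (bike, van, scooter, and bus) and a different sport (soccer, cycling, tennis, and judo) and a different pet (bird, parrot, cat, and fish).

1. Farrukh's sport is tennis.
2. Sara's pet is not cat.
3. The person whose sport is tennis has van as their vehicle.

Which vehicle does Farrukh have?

van

With clues 1–3, bike, bus, and scooter are impossible for Farrukh's vehicle.
That leaves van.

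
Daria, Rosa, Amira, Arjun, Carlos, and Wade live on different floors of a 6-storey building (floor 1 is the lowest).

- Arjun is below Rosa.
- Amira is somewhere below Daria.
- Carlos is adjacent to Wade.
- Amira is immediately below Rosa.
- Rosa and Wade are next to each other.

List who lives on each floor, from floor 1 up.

From clue 1: Rosa is in {2,3,4,5,6}.
From clues 1–2: Daria is in {2,3,4,5,6}.
From clues 1–4: Daria is in {4,6}.
From clues 1–5: Arjun → floor 1, Amira → floor 2, Rosa → floor 3, Wade → floor 4, Carlos → floor 5, Daria → floor 6.

Arjun, Amira, Rosa, Wade, Carlos, Daria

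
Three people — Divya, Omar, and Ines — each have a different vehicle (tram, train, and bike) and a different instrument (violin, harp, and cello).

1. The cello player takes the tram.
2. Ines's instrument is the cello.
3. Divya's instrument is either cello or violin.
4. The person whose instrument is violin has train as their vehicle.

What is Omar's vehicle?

With clues 1–2, tram is impossible for Omar's vehicle.
With clues 1–4, train is impossible for Omar's vehicle.
That leaves bike.

bike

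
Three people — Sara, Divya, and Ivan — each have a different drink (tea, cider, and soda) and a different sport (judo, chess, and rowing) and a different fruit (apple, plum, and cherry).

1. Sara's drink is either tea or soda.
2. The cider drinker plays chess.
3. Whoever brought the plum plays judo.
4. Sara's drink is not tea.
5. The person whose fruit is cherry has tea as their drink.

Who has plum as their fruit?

With clues 1–5, Divya and Ivan are impossible for the one with fruit plum.
That leaves Sara.

Sara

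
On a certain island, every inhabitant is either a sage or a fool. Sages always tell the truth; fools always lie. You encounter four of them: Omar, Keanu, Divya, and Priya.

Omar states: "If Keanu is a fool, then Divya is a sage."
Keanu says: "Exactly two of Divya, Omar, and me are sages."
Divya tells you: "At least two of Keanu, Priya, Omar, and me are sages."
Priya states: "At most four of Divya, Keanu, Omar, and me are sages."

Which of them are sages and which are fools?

Omar: fool, Keanu: fool, Divya: fool, Priya: sage

Regardless of anyone's role, Priya's statement is true, so Priya is a sage.
Consider Omar. Suppose Omar is a sage.
Then no assignment of the remaining roles makes every statement match its speaker's type — contradiction.
So Omar is a fool.
Consider Keanu. Suppose Keanu is a sage.
Then Omar's statement comes out true, contradicting Omar being a fool.
So Keanu is a fool.
Consider Divya. Suppose Divya is a sage.
Then Omar's statement comes out true, contradicting Omar being a fool.
So Divya is a fool.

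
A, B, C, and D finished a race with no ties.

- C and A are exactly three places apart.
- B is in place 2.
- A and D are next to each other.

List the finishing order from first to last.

C, B, D, A

From clue 1: A is in {1,4}.
From clues 1–2: B → place 2, D → place 3.
From clues 1–3: C → place 1, A → place 4.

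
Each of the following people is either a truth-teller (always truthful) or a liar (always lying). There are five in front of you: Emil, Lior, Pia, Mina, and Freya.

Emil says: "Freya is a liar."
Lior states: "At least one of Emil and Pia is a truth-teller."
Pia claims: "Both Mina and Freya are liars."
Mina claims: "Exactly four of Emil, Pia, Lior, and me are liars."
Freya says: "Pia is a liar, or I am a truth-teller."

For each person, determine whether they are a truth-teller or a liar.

Emil: truth-teller, Lior: truth-teller, Pia: truth-teller, Mina: liar, Freya: liar

Consider Emil. Suppose Emil is a liar.
Then no assignment of the remaining roles makes every statement match its speaker's type — contradiction.
So Emil is a truth-teller.
With that fixed, Lior's statement is true, so Lior is a truth-teller.
With that fixed, Mina's statement is false, so Mina is a liar.
Consider Pia. Suppose Pia is a liar.
Then no assignment of the remaining roles makes every statement match its speaker's type — contradiction.
So Pia is a truth-teller.
Consider Freya. Suppose Freya is a truth-teller.
Then Emil's statement comes out false, contradicting Emil being a truth-teller.
So Freya is a liar.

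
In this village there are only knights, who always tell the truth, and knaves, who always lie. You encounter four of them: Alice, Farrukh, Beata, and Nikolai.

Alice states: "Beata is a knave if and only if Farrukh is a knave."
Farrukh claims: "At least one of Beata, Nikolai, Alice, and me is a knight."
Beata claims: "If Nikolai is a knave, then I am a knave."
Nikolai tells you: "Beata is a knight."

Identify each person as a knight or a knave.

Consider Alice. Suppose Alice is a knave.
Then no assignment of the remaining roles makes every statement match its speaker's type — contradiction.
So Alice is a knight.
With that fixed, Farrukh's statement is true, so Farrukh is a knight.
Consider Beata. Suppose Beata is a knave.
Then Alice's statement comes out false, contradicting Alice being a knight.
So Beata is a knight.
With that fixed, Nikolai's statement is true, so Nikolai is a knight.

Alice: knight, Farrukh: knight, Beata: knight, Nikolai: knight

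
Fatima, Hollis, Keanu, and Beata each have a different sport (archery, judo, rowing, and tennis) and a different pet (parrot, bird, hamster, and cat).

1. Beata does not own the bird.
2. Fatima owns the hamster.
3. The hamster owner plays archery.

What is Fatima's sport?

With clues 1–3, judo, rowing, and tennis are impossible for Fatima's sport.
That leaves archery.

archery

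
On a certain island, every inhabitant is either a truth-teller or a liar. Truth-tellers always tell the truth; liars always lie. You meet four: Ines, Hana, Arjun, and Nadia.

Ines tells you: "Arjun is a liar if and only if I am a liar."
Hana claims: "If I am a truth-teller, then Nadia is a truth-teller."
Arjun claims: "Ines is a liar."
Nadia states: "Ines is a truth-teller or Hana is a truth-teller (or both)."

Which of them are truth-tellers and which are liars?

Consider Ines. Suppose Ines is a truth-teller.
Then no assignment of the remaining roles makes every statement match its speaker's type — contradiction.
So Ines is a liar.
With that fixed, Arjun's statement is true, so Arjun is a truth-teller.
Consider Hana. Suppose Hana is a liar.
Then Hana's own statement would have to be false, but it can't be — contradiction.
So Hana is a truth-teller.
With that fixed, Nadia's statement is true, so Nadia is a truth-teller.

Ines: liar, Hana: truth-teller, Arjun: truth-teller, Nadia: truth-teller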